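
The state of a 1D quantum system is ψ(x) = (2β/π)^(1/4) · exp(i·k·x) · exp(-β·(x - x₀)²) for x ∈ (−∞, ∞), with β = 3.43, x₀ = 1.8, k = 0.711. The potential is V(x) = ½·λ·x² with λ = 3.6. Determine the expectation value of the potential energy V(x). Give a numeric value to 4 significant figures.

⟨V⟩ = ∫ V(x)·|ψ|² dx.
Gaussian moments (u = x − x₀): ∫u^(2j)·e^(−2βu²) du = (2j−1)!!/(4β)^j · √(π/(2β)), odd powers integrate to 0; here √(π/(2β)) = 0.67673.
⟨V⟩ = 5.9632.

5.963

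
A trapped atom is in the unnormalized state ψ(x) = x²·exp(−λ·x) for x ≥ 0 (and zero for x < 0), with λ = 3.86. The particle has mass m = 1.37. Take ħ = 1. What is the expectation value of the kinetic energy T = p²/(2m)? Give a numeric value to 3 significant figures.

T = −(ħ²/2m) d²/dx², so ⟨T⟩ = −(ħ²/2m) ∫ ψ*·ψ'' dx / ∫|ψ|² dx; with m = 1.37.
Differentiate x²·exp(−λ·x) with the product rule; every integrand then reduces to terms xʲ·e^(−2λx) on [0, ∞), with ∫₀^∞ xʲ·e^(−2λx) dx = j!/(2λ)^(j+1).
State is unnormalized: ∫|ψ|² dx = 0.00087524, and ∫ψ*·(−ħ²/2m · ψ'') dx = 0.0015865, so ⟨T⟩ = 0.0015865 / 0.00087524.
⟨T⟩ = 1.8126.

1.81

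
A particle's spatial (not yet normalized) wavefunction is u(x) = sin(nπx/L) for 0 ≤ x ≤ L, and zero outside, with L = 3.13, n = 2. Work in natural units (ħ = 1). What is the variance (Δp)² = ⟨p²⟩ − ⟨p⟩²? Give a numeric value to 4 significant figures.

Compute ⟨p⟩ and ⟨p²⟩ separately; (Δp)² = ⟨p²⟩ − ⟨p⟩².
d/dx sin(nπx/L) = (nπ/L)·cos(nπx/L) and d²/dx² sin(nπx/L) = −(nπ/L)²·sin(nπx/L); on 0 ≤ x ≤ L, ∫sin²(nπx/L) dx = L/2 and ∫sin(nπx/L)·cos(nπx/L) dx = 0.
Normalization: ∫|u|² dx = 1.5650.
⟨p⟩ = 0.0000 and ⟨p²⟩ = 4.0297.
(Δp)² = 4.0297 − (0.0000)² = 4.0297.

4.030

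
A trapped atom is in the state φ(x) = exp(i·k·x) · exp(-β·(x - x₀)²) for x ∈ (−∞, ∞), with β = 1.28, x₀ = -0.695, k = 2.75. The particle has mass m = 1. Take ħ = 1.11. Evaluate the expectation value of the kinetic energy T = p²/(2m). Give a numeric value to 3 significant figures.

T = −(ħ²/2m) d²/dx², so ⟨T⟩ = −(ħ²/2m) ∫ φ*·φ'' dx / ∫|φ|² dx; with m = 1.
Gaussian moments (u = x − x₀): ∫u^(2j)·e^(−2βu²) du = (2j−1)!!/(4β)^j · √(π/(2β)), odd powers integrate to 0; here √(π/(2β)) = 1.1078. Derivatives: φ′ = (ik − 2βu)·φ, φ″ = ((ik − 2βu)² − 2β)·φ; the odd-in-u pieces drop out.
State is unnormalized: ∫|φ|² dx = 1.1078, and ∫φ*·(−ħ²/2m · φ'') dx = 6.0346, so ⟨T⟩ = 6.0346 / 1.1078.
⟨T⟩ = 5.4474.

5.45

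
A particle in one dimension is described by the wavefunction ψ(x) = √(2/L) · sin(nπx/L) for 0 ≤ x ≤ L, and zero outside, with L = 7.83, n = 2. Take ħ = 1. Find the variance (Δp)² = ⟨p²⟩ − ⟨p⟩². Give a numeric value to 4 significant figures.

0.6439

Compute ⟨p⟩ and ⟨p²⟩ separately; (Δp)² = ⟨p²⟩ − ⟨p⟩².
d/dx sin(nπx/L) = (nπ/L)·cos(nπx/L) and d²/dx² sin(nπx/L) = −(nπ/L)²·sin(nπx/L); on 0 ≤ x ≤ L, ∫sin²(nπx/L) dx = L/2 and ∫sin(nπx/L)·cos(nπx/L) dx = 0.
⟨p⟩ = 0.0000 and ⟨p²⟩ = 0.64393.
(Δp)² = 0.64393 − (0.0000)² = 0.64393.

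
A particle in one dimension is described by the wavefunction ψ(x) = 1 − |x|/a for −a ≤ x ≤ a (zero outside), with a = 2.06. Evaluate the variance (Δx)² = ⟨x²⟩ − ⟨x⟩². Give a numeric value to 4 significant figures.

0.4244

Compute ⟨x⟩ and ⟨x²⟩ separately, then (Δx)² = ⟨x²⟩ − ⟨x⟩².
ψ is even, so ∫ over [−a, a] = 2∫₀ᵃ with ψ = 1 − x/a there: ∫₀ᵃ (1 − x/a)² dx = a/3, ∫₀ᵃ x²(1 − x/a)² dx = a³/30, ∫₀ᵃ x⁴(1 − x/a)² dx = a⁵/105.
Normalization: ∫|ψ|² dx = 1.3733.
⟨x⟩ = 0.0000 and ⟨x²⟩ = 0.42436.
(Δx)² = 0.42436 − (0.0000)² = 0.42436.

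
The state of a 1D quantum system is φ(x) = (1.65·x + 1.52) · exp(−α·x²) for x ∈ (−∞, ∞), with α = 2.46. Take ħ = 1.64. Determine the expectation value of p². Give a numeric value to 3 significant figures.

8.03

p² φ = −ħ² d²φ/dx²; ⟨p²⟩ = −ħ² ∫ φ*·φ'' dx / ∫|φ|² dx.
Expand each integrand as polynomial × e^(−2αx²) and use ∫x^(2j)·e^(−2αx²) dx = (2j−1)!!/(4α)^j · √(π/(2α)), odd powers → 0; here √(π/(2α)) = 0.79908. Differentiate with the product rule, d/dx e^(−αx²) = −2αx·e^(−αx²).
State is unnormalized: ∫|φ|² dx = 2.0673, and ∫φ*·(−ħ² φ'') dx = 16.604, so ⟨p²⟩ = 16.604 / 2.0673.
⟨p²⟩ = 8.0316.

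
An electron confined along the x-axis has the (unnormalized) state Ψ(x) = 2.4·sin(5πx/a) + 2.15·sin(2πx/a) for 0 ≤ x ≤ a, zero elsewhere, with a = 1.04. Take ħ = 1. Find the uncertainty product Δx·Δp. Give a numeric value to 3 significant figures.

Δx = √(⟨x²⟩−⟨x⟩²), Δp = √(⟨p²⟩−⟨p⟩²).
On 0 ≤ x ≤ a (j ≠ l): ∫sin²(jπx/a) dx = a/2, ∫sin(jπx/a)·sin(lπx/a) dx = 0; diagonal moments ∫x·sin²(jπx/a) dx = a²/4, ∫x²·sin²(jπx/a) dx = a³·(1/6 − 1/(4j²π²)); cross terms ∫x·sin(jπx/a)·sin(lπx/a) dx = 0 for j + l even and −4jla²/(π²(j² − l²)²) for j + l odd, ∫x²·sin(jπx/a)·sin(lπx/a) dx = (−1)^(j+l)·4jla³/(π²(j² − l²)²); higher powers the same way via product-to-sum and parts. d²/dx² sin(jπx/a) = −(jπ/a)²·sin(jπx/a); on 0 ≤ x ≤ a, ∫sin²(jπx/a) dx = a/2 and ∫sin(jπx/a)·sin(lπx/a) dx = 0 for j ≠ l, so only diagonal terms survive in ∫|Ψ|² and ∫Ψ·Ψ″; ∫Ψ·Ψ′ dx = [Ψ²/2] between the walls = 0.
Normalization: ∫|Ψ|² dx = 5.3989.
⟨x⟩ = 0.50100, ⟨x²⟩ = 0.33346 ⇒ Δx = 0.28715.
⟨p⟩ = 0.0000, ⟨p²⟩ = 142.81 ⇒ Δp = 11.950.
Δx·Δp = 3.4316.

3.43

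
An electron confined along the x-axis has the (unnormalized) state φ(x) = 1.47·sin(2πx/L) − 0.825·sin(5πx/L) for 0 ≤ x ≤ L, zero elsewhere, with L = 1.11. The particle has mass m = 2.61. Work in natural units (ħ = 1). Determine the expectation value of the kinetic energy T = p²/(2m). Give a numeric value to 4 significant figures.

13.86

T = −(ħ²/2m) d²/dx², so ⟨T⟩ = −(ħ²/2m) ∫ φ*·φ'' dx / ∫|φ|² dx; with m = 2.61.
d²/dx² sin(jπx/L) = −(jπ/L)²·sin(jπx/L); on 0 ≤ x ≤ L, ∫sin²(jπx/L) dx = L/2 and ∫sin(jπx/L)·sin(lπx/L) dx = 0 for j ≠ l, so only diagonal terms survive in ∫|φ|² and ∫φ·φ″; ∫φ·φ′ dx = [φ²/2] between the walls = 0.
State is unnormalized: ∫|φ|² dx = 1.5770, and ∫φ*·(−ħ²/2m · φ'') dx = 21.853, so ⟨T⟩ = 21.853 / 1.5770.
⟨T⟩ = 13.857.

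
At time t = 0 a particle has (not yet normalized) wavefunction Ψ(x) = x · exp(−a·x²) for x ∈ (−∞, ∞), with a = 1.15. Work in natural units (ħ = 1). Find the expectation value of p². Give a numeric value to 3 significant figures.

3.45

p² Ψ = −ħ² d²Ψ/dx²; ⟨p²⟩ = −ħ² ∫ Ψ*·Ψ'' dx / ∫|Ψ|² dx.
Expand each integrand as polynomial × e^(−2ax²) and use ∫x^(2j)·e^(−2ax²) dx = (2j−1)!!/(4a)^j · √(π/(2a)), odd powers → 0; here √(π/(2a)) = 1.1687. Differentiate with the product rule, d/dx e^(−ax²) = −2ax·e^(−ax²).
State is unnormalized: ∫|Ψ|² dx = 0.25407, and ∫Ψ*·(−ħ² Ψ'') dx = 0.87654, so ⟨p²⟩ = 0.87654 / 0.25407.
⟨p²⟩ = 3.4500.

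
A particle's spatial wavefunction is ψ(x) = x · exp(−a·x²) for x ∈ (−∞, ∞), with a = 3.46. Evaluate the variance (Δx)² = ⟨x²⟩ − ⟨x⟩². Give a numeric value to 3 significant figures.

Compute ⟨x⟩ and ⟨x²⟩ separately, then (Δx)² = ⟨x²⟩ − ⟨x⟩².
Expand each integrand as polynomial × e^(−2ax²) and use ∫x^(2j)·e^(−2ax²) dx = (2j−1)!!/(4a)^j · √(π/(2a)), odd powers → 0; here √(π/(2a)) = 0.67379.
Normalization: ∫|ψ|² dx = 0.048684.
⟨x⟩ = 0.0000 and ⟨x²⟩ = 0.21676.
(Δx)² = 0.21676 − (0.0000)² = 0.21676.

0.217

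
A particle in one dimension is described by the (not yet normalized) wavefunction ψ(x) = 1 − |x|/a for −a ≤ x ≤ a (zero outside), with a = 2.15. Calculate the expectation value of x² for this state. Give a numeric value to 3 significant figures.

⟨x²⟩ = ∫ x²·|ψ|² dx / ∫|ψ|² dx (integrals over the domain).
ψ is even, so ∫ over [−a, a] = 2∫₀ᵃ with ψ = 1 − x/a there: ∫₀ᵃ (1 − x/a)² dx = a/3, ∫₀ᵃ x²(1 − x/a)² dx = a³/30, ∫₀ᵃ x⁴(1 − x/a)² dx = a⁵/105.
State is unnormalized: ∫|ψ|² dx = 1.4333, and ∫ψ*·x²·ψ dx = 0.66256, so ⟨x²⟩ = 0.66256 / 1.4333.
⟨x²⟩ = 0.46225.

0.462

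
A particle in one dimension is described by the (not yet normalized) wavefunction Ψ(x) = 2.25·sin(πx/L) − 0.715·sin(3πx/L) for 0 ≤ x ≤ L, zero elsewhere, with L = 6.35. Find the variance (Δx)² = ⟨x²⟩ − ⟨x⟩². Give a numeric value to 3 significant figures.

0.600

Compute ⟨x⟩ and ⟨x²⟩ separately, then (Δx)² = ⟨x²⟩ − ⟨x⟩².
On 0 ≤ x ≤ L (j ≠ l): ∫sin²(jπx/L) dx = L/2, ∫sin(jπx/L)·sin(lπx/L) dx = 0; diagonal moments ∫x·sin²(jπx/L) dx = L²/4, ∫x²·sin²(jπx/L) dx = L³·(1/6 − 1/(4j²π²)); cross terms ∫x·sin(jπx/L)·sin(lπx/L) dx = 0 for j + l even and −4jlL²/(π²(j² − l²)²) for j + l odd, ∫x²·sin(jπx/L)·sin(lπx/L) dx = (−1)^(j+l)·4jlL³/(π²(j² − l²)²); higher powers the same way via product-to-sum and parts.
Normalization: ∫|Ψ|² dx = 17.697.
⟨x⟩ = 3.1750 and ⟨x²⟩ = 10.680.
(Δx)² = 10.680 − (3.1750)² = 0.59959.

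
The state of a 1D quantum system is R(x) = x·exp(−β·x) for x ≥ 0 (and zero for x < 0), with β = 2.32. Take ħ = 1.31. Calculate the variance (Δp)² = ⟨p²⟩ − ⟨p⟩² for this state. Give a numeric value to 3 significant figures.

9.24

Compute ⟨p⟩ and ⟨p²⟩ separately; (Δp)² = ⟨p²⟩ − ⟨p⟩².
Differentiate x·exp(−β·x) with the product rule; every integrand then reduces to terms xʲ·e^(−2βx) on [0, ∞), with ∫₀^∞ xʲ·e^(−2βx) dx = j!/(2β)^(j+1).
Normalization: ∫|R|² dx = 0.020021.
⟨p⟩ = 0.0000 and ⟨p²⟩ = 9.2367.
(Δp)² = 9.2367 − (0.0000)² = 9.2367.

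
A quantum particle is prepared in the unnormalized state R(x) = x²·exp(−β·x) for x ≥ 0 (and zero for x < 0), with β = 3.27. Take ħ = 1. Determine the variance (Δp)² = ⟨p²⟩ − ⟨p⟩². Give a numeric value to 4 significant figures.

Compute ⟨p⟩ and ⟨p²⟩ separately; (Δp)² = ⟨p²⟩ − ⟨p⟩².
Differentiate x²·exp(−β·x) with the product rule; every integrand then reduces to terms xʲ·e^(−2βx) on [0, ∞), with ∫₀^∞ xʲ·e^(−2βx) dx = j!/(2β)^(j+1).
Normalization: ∫|R|² dx = 0.0020060.
⟨p⟩ = 0.0000 and ⟨p²⟩ = 3.5643.
(Δp)² = 3.5643 − (0.0000)² = 3.5643.

3.564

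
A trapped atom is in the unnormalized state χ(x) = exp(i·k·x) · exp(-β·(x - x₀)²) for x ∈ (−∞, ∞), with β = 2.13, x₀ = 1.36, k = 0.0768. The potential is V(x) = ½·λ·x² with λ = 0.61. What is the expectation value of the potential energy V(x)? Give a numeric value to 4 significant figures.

⟨V⟩ = ∫ V(x)·|χ|² dx / ∫|χ|² dx.
Gaussian moments (u = x − x₀): ∫u^(2j)·e^(−2βu²) du = (2j−1)!!/(4β)^j · √(π/(2β)), odd powers integrate to 0; here √(π/(2β)) = 0.85876.
State is unnormalized: ∫|χ|² dx = 0.85876, and ∫χ*·V(x)·χ dx = 0.51519, so ⟨V⟩ = 0.51519 / 0.85876.
⟨V⟩ = 0.59993.

0.5999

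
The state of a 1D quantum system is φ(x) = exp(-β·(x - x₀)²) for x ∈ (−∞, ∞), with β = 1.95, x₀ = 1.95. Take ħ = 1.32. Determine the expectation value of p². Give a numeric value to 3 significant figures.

p² φ = −ħ² d²φ/dx²; ⟨p²⟩ = −ħ² ∫ φ*·φ'' dx / ∫|φ|² dx.
Gaussian moments (u = x − x₀): ∫u^(2j)·e^(−2βu²) du = (2j−1)!!/(4β)^j · √(π/(2β)), odd powers integrate to 0; here √(π/(2β)) = 0.89752. Derivatives: d/dx e^(−βu²) = −2βu·e^(−βu²), d²/dx² e^(−βu²) = (4β²u² − 2β)·e^(−βu²).
State is unnormalized: ∫|φ|² dx = 0.89752, and ∫φ*·(−ħ² φ'') dx = 3.0495, so ⟨p²⟩ = 3.0495 / 0.89752.
⟨p²⟩ = 3.3977.

3.40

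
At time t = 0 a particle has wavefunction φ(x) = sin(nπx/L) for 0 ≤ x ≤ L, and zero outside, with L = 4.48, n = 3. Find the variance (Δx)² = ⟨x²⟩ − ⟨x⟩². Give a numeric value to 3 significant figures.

Compute ⟨x⟩ and ⟨x²⟩ separately, then (Δx)² = ⟨x²⟩ − ⟨x⟩².
With sin²θ = (1 − cos2θ)/2 on 0 ≤ x ≤ L: ∫sin²(nπx/L) dx = L/2, ∫x·sin²(nπx/L) dx = L²/4, ∫x²·sin²(nπx/L) dx = L³·(1/6 − 1/(4n²π²)); higher powers xᵏ the same way, integrating xᵏ·cos(2nπx/L) by parts.
Normalization: ∫|φ|² dx = 2.2400.
⟨x⟩ = 2.2400 and ⟨x²⟩ = 6.5772.
(Δx)² = 6.5772 − (2.2400)² = 1.5596.

1.56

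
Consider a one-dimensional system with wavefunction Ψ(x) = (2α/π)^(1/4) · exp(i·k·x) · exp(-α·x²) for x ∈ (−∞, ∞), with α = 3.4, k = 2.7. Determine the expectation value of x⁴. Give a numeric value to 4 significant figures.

0.01622

⟨x⁴⟩ = ∫ x⁴·|Ψ|² dx (integrals over the domain).
Gaussian moments: ∫x^(2j)·e^(−2αx²) dx = (2j−1)!!/(4α)^j · √(π/(2α)), odd powers integrate to 0; here √(π/(2α)) = 0.67971.
⟨x⁴⟩ = 0.016220.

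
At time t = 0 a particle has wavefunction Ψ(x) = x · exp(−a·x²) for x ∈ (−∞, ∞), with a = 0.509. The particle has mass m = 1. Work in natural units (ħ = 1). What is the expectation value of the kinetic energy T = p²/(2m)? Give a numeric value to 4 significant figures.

T = −(ħ²/2m) d²/dx², so ⟨T⟩ = −(ħ²/2m) ∫ Ψ*·Ψ'' dx / ∫|Ψ|² dx; with m = 1.
Expand each integrand as polynomial × e^(−2ax²) and use ∫x^(2j)·e^(−2ax²) dx = (2j−1)!!/(4a)^j · √(π/(2a)), odd powers → 0; here √(π/(2a)) = 1.7567. Differentiate with the product rule, d/dx e^(−ax²) = −2ax·e^(−ax²).
State is unnormalized: ∫|Ψ|² dx = 0.86283, and ∫Ψ*·(−ħ²/2m · Ψ'') dx = 0.65877, so ⟨T⟩ = 0.65877 / 0.86283.
⟨T⟩ = 0.76350.

0.7635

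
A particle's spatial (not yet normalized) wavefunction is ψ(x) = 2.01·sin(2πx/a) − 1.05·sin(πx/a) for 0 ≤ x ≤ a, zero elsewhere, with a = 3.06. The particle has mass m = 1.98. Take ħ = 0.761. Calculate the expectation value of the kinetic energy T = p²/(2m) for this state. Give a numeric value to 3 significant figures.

0.517

T = −(ħ²/2m) d²/dx², so ⟨T⟩ = −(ħ²/2m) ∫ ψ*·ψ'' dx / ∫|ψ|² dx; with m = 1.98.
d²/dx² sin(jπx/a) = −(jπ/a)²·sin(jπx/a); on 0 ≤ x ≤ a, ∫sin²(jπx/a) dx = a/2 and ∫sin(jπx/a)·sin(lπx/a) dx = 0 for j ≠ l, so only diagonal terms survive in ∫|ψ|² and ∫ψ·ψ″; ∫ψ·ψ′ dx = [ψ²/2] between the walls = 0.
State is unnormalized: ∫|ψ|² dx = 7.8682, and ∫ψ*·(−ħ²/2m · ψ'') dx = 4.0713, so ⟨T⟩ = 4.0713 / 7.8682.
⟨T⟩ = 0.51744.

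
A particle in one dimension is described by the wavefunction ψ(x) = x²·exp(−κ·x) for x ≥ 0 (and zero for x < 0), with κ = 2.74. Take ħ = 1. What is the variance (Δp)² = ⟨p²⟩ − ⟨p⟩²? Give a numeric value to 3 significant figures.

Compute ⟨p⟩ and ⟨p²⟩ separately; (Δp)² = ⟨p²⟩ − ⟨p⟩².
Differentiate x²·exp(−κ·x) with the product rule; every integrand then reduces to terms xʲ·e^(−2κx) on [0, ∞), with ∫₀^∞ xʲ·e^(−2κx) dx = j!/(2κ)^(j+1).
Normalization: ∫|ψ|² dx = 0.0048563.
⟨p⟩ = 0.0000 and ⟨p²⟩ = 2.5025.
(Δp)² = 2.5025 − (0.0000)² = 2.5025.

2.50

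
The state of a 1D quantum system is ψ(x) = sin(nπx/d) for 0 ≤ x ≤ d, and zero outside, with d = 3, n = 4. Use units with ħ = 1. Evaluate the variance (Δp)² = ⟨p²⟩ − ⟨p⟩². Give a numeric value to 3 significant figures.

Compute ⟨p⟩ and ⟨p²⟩ separately; (Δp)² = ⟨p²⟩ − ⟨p⟩².
d/dx sin(nπx/d) = (nπ/d)·cos(nπx/d) and d²/dx² sin(nπx/d) = −(nπ/d)²·sin(nπx/d); on 0 ≤ x ≤ d, ∫sin²(nπx/d) dx = d/2 and ∫sin(nπx/d)·cos(nπx/d) dx = 0.
Normalization: ∫|ψ|² dx = 1.5000.
⟨p⟩ = 0.0000 and ⟨p²⟩ = 17.546.
(Δp)² = 17.546 − (0.0000)² = 17.546.

17.5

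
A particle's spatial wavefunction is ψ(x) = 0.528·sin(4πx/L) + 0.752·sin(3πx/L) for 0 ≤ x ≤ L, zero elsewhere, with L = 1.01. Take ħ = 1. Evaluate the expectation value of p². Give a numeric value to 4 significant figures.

109.4

p² ψ = −ħ² d²ψ/dx²; ⟨p²⟩ = −ħ² ∫ ψ*·ψ'' dx / ∫|ψ|² dx.
d²/dx² sin(jπx/L) = −(jπ/L)²·sin(jπx/L); on 0 ≤ x ≤ L, ∫sin²(jπx/L) dx = L/2 and ∫sin(jπx/L)·sin(lπx/L) dx = 0 for j ≠ l, so only diagonal terms survive in ∫|ψ|² and ∫ψ·ψ″; ∫ψ·ψ′ dx = [ψ²/2] between the walls = 0.
State is unnormalized: ∫|ψ|² dx = 0.42637, and ∫ψ*·(−ħ² ψ'') dx = 46.661, so ⟨p²⟩ = 46.661 / 0.42637.
⟨p²⟩ = 109.44.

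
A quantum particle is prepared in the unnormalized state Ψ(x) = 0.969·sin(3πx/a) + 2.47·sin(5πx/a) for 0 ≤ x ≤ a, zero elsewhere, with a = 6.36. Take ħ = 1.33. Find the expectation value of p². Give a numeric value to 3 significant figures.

9.87

p² Ψ = −ħ² d²Ψ/dx²; ⟨p²⟩ = −ħ² ∫ Ψ*·Ψ'' dx / ∫|Ψ|² dx.
d²/dx² sin(jπx/a) = −(jπ/a)²·sin(jπx/a); on 0 ≤ x ≤ a, ∫sin²(jπx/a) dx = a/2 and ∫sin(jπx/a)·sin(lπx/a) dx = 0 for j ≠ l, so only diagonal terms survive in ∫|Ψ|² and ∫Ψ·Ψ″; ∫Ψ·Ψ′ dx = [Ψ²/2] between the walls = 0.
State is unnormalized: ∫|Ψ|² dx = 22.387, and ∫Ψ*·(−ħ² Ψ'') dx = 220.94, so ⟨p²⟩ = 220.94 / 22.387.
⟨p²⟩ = 9.8691.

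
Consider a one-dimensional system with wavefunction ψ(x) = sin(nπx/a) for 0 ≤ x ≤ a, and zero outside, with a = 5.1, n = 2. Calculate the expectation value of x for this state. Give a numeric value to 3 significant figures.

2.55

⟨x⟩ = ∫ x·|ψ|² dx / ∫|ψ|² dx (integrals over the domain).
With sin²θ = (1 − cos2θ)/2 on 0 ≤ x ≤ a: ∫sin²(nπx/a) dx = a/2, ∫x·sin²(nπx/a) dx = a²/4, ∫x²·sin²(nπx/a) dx = a³·(1/6 − 1/(4n²π²)); higher powers xᵏ the same way, integrating xᵏ·cos(2nπx/a) by parts.
State is unnormalized: ∫|ψ|² dx = 2.5500, and ∫ψ*·x·ψ dx = 6.5025, so ⟨x⟩ = 6.5025 / 2.5500.
⟨x⟩ = 2.5500.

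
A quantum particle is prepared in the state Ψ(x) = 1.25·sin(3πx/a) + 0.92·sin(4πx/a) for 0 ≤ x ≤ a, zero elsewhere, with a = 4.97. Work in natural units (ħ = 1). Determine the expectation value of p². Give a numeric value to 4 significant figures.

4.579

p² Ψ = −ħ² d²Ψ/dx²; ⟨p²⟩ = −ħ² ∫ Ψ*·Ψ'' dx / ∫|Ψ|² dx.
d²/dx² sin(jπx/a) = −(jπ/a)²·sin(jπx/a); on 0 ≤ x ≤ a, ∫sin²(jπx/a) dx = a/2 and ∫sin(jπx/a)·sin(lπx/a) dx = 0 for j ≠ l, so only diagonal terms survive in ∫|Ψ|² and ∫Ψ·Ψ″; ∫Ψ·Ψ′ dx = [Ψ²/2] between the walls = 0.
State is unnormalized: ∫|Ψ|² dx = 5.9861, and ∫Ψ*·(−ħ² Ψ'') dx = 27.409, so ⟨p²⟩ = 27.409 / 5.9861.
⟨p²⟩ = 4.5788.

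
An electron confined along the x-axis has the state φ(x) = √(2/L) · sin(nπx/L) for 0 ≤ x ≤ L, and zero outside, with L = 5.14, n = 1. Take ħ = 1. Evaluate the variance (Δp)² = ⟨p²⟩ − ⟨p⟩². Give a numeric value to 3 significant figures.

0.374

Compute ⟨p⟩ and ⟨p²⟩ separately; (Δp)² = ⟨p²⟩ − ⟨p⟩².
d/dx sin(nπx/L) = (nπ/L)·cos(nπx/L) and d²/dx² sin(nπx/L) = −(nπ/L)²·sin(nπx/L); on 0 ≤ x ≤ L, ∫sin²(nπx/L) dx = L/2 and ∫sin(nπx/L)·cos(nπx/L) dx = 0.
⟨p⟩ = 0.0000 and ⟨p²⟩ = 0.37357.
(Δp)² = 0.37357 − (0.0000)² = 0.37357.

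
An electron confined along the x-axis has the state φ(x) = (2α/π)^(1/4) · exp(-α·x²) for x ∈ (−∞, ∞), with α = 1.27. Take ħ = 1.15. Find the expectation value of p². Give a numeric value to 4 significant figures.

1.680

p² φ = −ħ² d²φ/dx²; ⟨p²⟩ = −ħ² ∫ φ*·φ'' dx.
Gaussian moments: ∫x^(2j)·e^(−2αx²) dx = (2j−1)!!/(4α)^j · √(π/(2α)), odd powers integrate to 0; here √(π/(2α)) = 1.1121. Derivatives: d/dx e^(−αx²) = −2αx·e^(−αx²), d²/dx² e^(−αx²) = (4α²x² − 2α)·e^(−αx²).
⟨p²⟩ = 1.6796.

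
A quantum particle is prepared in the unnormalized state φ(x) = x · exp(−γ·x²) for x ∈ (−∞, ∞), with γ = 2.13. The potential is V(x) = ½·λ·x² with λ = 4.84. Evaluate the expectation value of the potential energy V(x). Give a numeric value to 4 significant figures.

0.8521

⟨V⟩ = ∫ V(x)·|φ|² dx / ∫|φ|² dx.
Expand each integrand as polynomial × e^(−2γx²) and use ∫x^(2j)·e^(−2γx²) dx = (2j−1)!!/(4γ)^j · √(π/(2γ)), odd powers → 0; here √(π/(2γ)) = 0.85876.
State is unnormalized: ∫|φ|² dx = 0.10079, and ∫φ*·V(x)·φ dx = 0.085887, so ⟨V⟩ = 0.085887 / 0.10079.
⟨V⟩ = 0.85211.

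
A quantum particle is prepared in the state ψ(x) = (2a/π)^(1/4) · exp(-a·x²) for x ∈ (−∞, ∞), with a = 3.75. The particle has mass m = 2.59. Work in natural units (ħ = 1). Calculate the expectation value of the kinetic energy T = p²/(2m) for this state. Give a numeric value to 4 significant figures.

T = −(ħ²/2m) d²/dx², so ⟨T⟩ = −(ħ²/2m) ∫ ψ*·ψ'' dx; with m = 2.59.
Gaussian moments: ∫x^(2j)·e^(−2ax²) dx = (2j−1)!!/(4a)^j · √(π/(2a)), odd powers integrate to 0; here √(π/(2a)) = 0.64721. Derivatives: d/dx e^(−ax²) = −2ax·e^(−ax²), d²/dx² e^(−ax²) = (4a²x² − 2a)·e^(−ax²).
⟨T⟩ = 0.72394.

0.7239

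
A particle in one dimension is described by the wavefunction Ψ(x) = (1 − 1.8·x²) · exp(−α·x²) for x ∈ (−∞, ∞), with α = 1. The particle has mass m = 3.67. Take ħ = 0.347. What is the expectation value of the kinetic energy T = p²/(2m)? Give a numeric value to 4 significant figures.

0.07692

T = −(ħ²/2m) d²/dx², so ⟨T⟩ = −(ħ²/2m) ∫ Ψ*·Ψ'' dx / ∫|Ψ|² dx; with m = 3.67.
Expand each integrand as polynomial × e^(−2αx²) and use ∫x^(2j)·e^(−2αx²) dx = (2j−1)!!/(4α)^j · √(π/(2α)), odd powers → 0; here √(π/(2α)) = 1.2533. Differentiate with the product rule, d/dx e^(−αx²) = −2αx·e^(−αx²).
State is unnormalized: ∫|Ψ|² dx = 0.88672, and ∫Ψ*·(−ħ²/2m · Ψ'') dx = 0.068208, so ⟨T⟩ = 0.068208 / 0.88672.
⟨T⟩ = 0.076921.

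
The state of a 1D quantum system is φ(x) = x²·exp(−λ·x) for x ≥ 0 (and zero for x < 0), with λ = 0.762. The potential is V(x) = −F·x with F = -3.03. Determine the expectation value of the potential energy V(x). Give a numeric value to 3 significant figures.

⟨V⟩ = ∫ V(x)·|φ|² dx / ∫|φ|² dx.
Every integrand reduces to terms xʲ·e^(−2λx) on [0, ∞); use ∫₀^∞ xʲ·e^(−2λx) dx = j!/(2λ)^(j+1).
State is unnormalized: ∫|φ|² dx = 2.9194, and ∫φ*·V(x)·φ dx = 29.021, so ⟨V⟩ = 29.021 / 2.9194.
⟨V⟩ = 9.9409.

9.94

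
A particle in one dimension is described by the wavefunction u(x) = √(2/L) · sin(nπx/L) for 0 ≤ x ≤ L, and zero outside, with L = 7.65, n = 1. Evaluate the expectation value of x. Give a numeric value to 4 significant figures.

3.825

⟨x⟩ = ∫ x·|u|² dx (integrals over the domain).
With sin²θ = (1 − cos2θ)/2 on 0 ≤ x ≤ L: ∫sin²(nπx/L) dx = L/2, ∫x·sin²(nπx/L) dx = L²/4, ∫x²·sin²(nπx/L) dx = L³·(1/6 − 1/(4n²π²)); higher powers xᵏ the same way, integrating xᵏ·cos(2nπx/L) by parts.
⟨x⟩ = 3.8250.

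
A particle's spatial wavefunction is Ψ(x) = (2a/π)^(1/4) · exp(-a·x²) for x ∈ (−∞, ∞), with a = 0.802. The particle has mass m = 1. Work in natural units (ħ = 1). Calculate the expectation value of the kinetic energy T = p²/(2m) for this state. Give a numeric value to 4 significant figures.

T = −(ħ²/2m) d²/dx², so ⟨T⟩ = −(ħ²/2m) ∫ Ψ*·Ψ'' dx; with m = 1.
Gaussian moments: ∫x^(2j)·e^(−2ax²) dx = (2j−1)!!/(4a)^j · √(π/(2a)), odd powers integrate to 0; here √(π/(2a)) = 1.3995. Derivatives: d/dx e^(−ax²) = −2ax·e^(−ax²), d²/dx² e^(−ax²) = (4a²x² − 2a)·e^(−ax²).
⟨T⟩ = 0.40100.

0.4010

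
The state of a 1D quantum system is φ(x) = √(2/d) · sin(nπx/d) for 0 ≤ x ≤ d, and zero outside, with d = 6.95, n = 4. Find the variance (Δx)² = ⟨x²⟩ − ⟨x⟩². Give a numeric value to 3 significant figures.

3.87

Compute ⟨x⟩ and ⟨x²⟩ separately, then (Δx)² = ⟨x²⟩ − ⟨x⟩².
With sin²θ = (1 − cos2θ)/2 on 0 ≤ x ≤ d: ∫sin²(nπx/d) dx = d/2, ∫x·sin²(nπx/d) dx = d²/4, ∫x²·sin²(nπx/d) dx = d³·(1/6 − 1/(4n²π²)); higher powers xᵏ the same way, integrating xᵏ·cos(2nπx/d) by parts.
⟨x⟩ = 3.4750 and ⟨x²⟩ = 15.948.
(Δx)² = 15.948 − (3.4750)² = 3.8723.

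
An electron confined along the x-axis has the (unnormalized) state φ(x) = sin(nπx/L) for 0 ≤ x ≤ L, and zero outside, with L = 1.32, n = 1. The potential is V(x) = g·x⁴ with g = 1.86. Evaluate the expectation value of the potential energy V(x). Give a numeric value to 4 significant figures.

⟨V⟩ = ∫ V(x)·|φ|² dx / ∫|φ|² dx.
With sin²θ = (1 − cos2θ)/2 on 0 ≤ x ≤ L: ∫sin²(nπx/L) dx = L/2, ∫x·sin²(nπx/L) dx = L²/4, ∫x²·sin²(nπx/L) dx = L³·(1/6 − 1/(4n²π²)); higher powers xᵏ the same way, integrating xᵏ·cos(2nπx/L) by parts.
State is unnormalized: ∫|φ|² dx = 0.66000, and ∫φ*·V(x)·φ dx = 0.42516, so ⟨V⟩ = 0.42516 / 0.66000.
⟨V⟩ = 0.64418.

0.6442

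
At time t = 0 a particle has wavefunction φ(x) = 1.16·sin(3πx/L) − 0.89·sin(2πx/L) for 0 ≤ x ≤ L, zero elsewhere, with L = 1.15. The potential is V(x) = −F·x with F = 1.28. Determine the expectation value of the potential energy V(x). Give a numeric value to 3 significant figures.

⟨V⟩ = ∫ V(x)·|φ|² dx / ∫|φ|² dx.
On 0 ≤ x ≤ L (j ≠ l): ∫sin²(jπx/L) dx = L/2, ∫sin(jπx/L)·sin(lπx/L) dx = 0; diagonal moments ∫x·sin²(jπx/L) dx = L²/4, ∫x²·sin²(jπx/L) dx = L³·(1/6 − 1/(4j²π²)); cross terms ∫x·sin(jπx/L)·sin(lπx/L) dx = 0 for j + l even and −4jlL²/(π²(j² − l²)²) for j + l odd, ∫x²·sin(jπx/L)·sin(lπx/L) dx = (−1)^(j+l)·4jlL³/(π²(j² − l²)²); higher powers the same way via product-to-sum and parts.
State is unnormalized: ∫|φ|² dx = 1.2292, and ∫φ*·V(x)·φ dx = -1.2447, so ⟨V⟩ = -1.2447 / 1.2292.
⟨V⟩ = -1.0126.

-1.01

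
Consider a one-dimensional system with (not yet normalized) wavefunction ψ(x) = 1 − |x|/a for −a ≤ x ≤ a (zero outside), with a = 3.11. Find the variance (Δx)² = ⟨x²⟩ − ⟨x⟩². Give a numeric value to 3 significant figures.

Compute ⟨x⟩ and ⟨x²⟩ separately, then (Δx)² = ⟨x²⟩ − ⟨x⟩².
ψ is even, so ∫ over [−a, a] = 2∫₀ᵃ with ψ = 1 − x/a there: ∫₀ᵃ (1 − x/a)² dx = a/3, ∫₀ᵃ x²(1 − x/a)² dx = a³/30, ∫₀ᵃ x⁴(1 − x/a)² dx = a⁵/105.
Normalization: ∫|ψ|² dx = 2.0733.
⟨x⟩ = 0.0000 and ⟨x²⟩ = 0.96721.
(Δx)² = 0.96721 − (0.0000)² = 0.96721.

0.967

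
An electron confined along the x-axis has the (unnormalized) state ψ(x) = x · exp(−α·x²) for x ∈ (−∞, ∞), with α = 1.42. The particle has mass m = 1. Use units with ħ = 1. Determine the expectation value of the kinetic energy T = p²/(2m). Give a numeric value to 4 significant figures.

T = −(ħ²/2m) d²/dx², so ⟨T⟩ = −(ħ²/2m) ∫ ψ*·ψ'' dx / ∫|ψ|² dx; with m = 1.
Expand each integrand as polynomial × e^(−2αx²) and use ∫x^(2j)·e^(−2αx²) dx = (2j−1)!!/(4α)^j · √(π/(2α)), odd powers → 0; here √(π/(2α)) = 1.0518. Differentiate with the product rule, d/dx e^(−αx²) = −2αx·e^(−αx²).
State is unnormalized: ∫|ψ|² dx = 0.18517, and ∫ψ*·(−ħ²/2m · ψ'') dx = 0.39441, so ⟨T⟩ = 0.39441 / 0.18517.
⟨T⟩ = 2.1300.

2.130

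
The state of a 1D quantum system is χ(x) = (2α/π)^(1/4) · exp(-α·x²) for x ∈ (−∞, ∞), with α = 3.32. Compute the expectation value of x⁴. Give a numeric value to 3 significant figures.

0.0170

⟨x⁴⟩ = ∫ x⁴·|χ|² dx (integrals over the domain).
Gaussian moments: ∫x^(2j)·e^(−2αx²) dx = (2j−1)!!/(4α)^j · √(π/(2α)), odd powers integrate to 0; here √(π/(2α)) = 0.68785.
⟨x⁴⟩ = 0.017011.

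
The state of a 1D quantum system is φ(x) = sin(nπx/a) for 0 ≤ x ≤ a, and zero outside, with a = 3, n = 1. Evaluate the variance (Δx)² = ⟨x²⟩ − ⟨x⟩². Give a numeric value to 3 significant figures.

0.294

Compute ⟨x⟩ and ⟨x²⟩ separately, then (Δx)² = ⟨x²⟩ − ⟨x⟩².
With sin²θ = (1 − cos2θ)/2 on 0 ≤ x ≤ a: ∫sin²(nπx/a) dx = a/2, ∫x·sin²(nπx/a) dx = a²/4, ∫x²·sin²(nπx/a) dx = a³·(1/6 − 1/(4n²π²)); higher powers xᵏ the same way, integrating xᵏ·cos(2nπx/a) by parts.
Normalization: ∫|φ|² dx = 1.5000.
⟨x⟩ = 1.5000 and ⟨x²⟩ = 2.5441.
(Δx)² = 2.5441 − (1.5000)² = 0.29405.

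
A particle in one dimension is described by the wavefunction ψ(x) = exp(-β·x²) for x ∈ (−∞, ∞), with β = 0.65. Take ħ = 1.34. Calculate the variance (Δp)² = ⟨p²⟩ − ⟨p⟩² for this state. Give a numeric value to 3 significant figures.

1.17

Compute ⟨p⟩ and ⟨p²⟩ separately; (Δp)² = ⟨p²⟩ − ⟨p⟩².
Gaussian moments: ∫x^(2j)·e^(−2βx²) dx = (2j−1)!!/(4β)^j · √(π/(2β)), odd powers integrate to 0; here √(π/(2β)) = 1.5545. Derivatives: d/dx e^(−βx²) = −2βx·e^(−βx²), d²/dx² e^(−βx²) = (4β²x² − 2β)·e^(−βx²).
Normalization: ∫|ψ|² dx = 1.5545.
⟨p⟩ = 0.0000 and ⟨p²⟩ = 1.1671.
(Δp)² = 1.1671 − (0.0000)² = 1.1671.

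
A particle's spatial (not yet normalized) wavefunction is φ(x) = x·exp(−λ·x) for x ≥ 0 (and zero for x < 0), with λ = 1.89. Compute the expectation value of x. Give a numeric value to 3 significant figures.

0.794

⟨x⟩ = ∫ x·|φ|² dx / ∫|φ|² dx (integrals over the domain).
Every integrand reduces to terms xʲ·e^(−2λx) on [0, ∞); use ∫₀^∞ xʲ·e^(−2λx) dx = j!/(2λ)^(j+1).
State is unnormalized: ∫|φ|² dx = 0.037030, and ∫φ*·x·φ dx = 0.029389, so ⟨x⟩ = 0.029389 / 0.037030.
⟨x⟩ = 0.79365.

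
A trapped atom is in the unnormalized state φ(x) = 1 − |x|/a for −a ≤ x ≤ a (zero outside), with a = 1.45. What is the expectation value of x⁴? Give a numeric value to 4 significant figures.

⟨x⁴⟩ = ∫ x⁴·|φ|² dx / ∫|φ|² dx (integrals over the domain).
φ is even, so ∫ over [−a, a] = 2∫₀ᵃ with φ = 1 − x/a there: ∫₀ᵃ (1 − x/a)² dx = a/3, ∫₀ᵃ x²(1 − x/a)² dx = a³/30, ∫₀ᵃ x⁴(1 − x/a)² dx = a⁵/105.
State is unnormalized: ∫|φ|² dx = 0.96667, and ∫φ*·x⁴·φ dx = 0.12209, so ⟨x⁴⟩ = 0.12209 / 0.96667.
⟨x⁴⟩ = 0.12630.

0.1263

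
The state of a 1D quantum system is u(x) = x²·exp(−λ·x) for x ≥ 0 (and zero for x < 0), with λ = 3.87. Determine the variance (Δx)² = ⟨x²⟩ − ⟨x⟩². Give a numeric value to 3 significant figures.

0.0835

Compute ⟨x⟩ and ⟨x²⟩ separately, then (Δx)² = ⟨x²⟩ − ⟨x⟩².
Every integrand reduces to terms xʲ·e^(−2λx) on [0, ∞); use ∫₀^∞ xʲ·e^(−2λx) dx = j!/(2λ)^(j+1).
Normalization: ∫|u|² dx = 0.00086399.
⟨x⟩ = 0.64599 and ⟨x²⟩ = 0.50077.
(Δx)² = 0.50077 − (0.64599)² = 0.083462.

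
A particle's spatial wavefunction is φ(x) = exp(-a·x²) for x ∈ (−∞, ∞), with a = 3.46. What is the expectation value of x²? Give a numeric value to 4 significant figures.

0.07225

⟨x²⟩ = ∫ x²·|φ|² dx / ∫|φ|² dx (integrals over the domain).
Gaussian moments: ∫x^(2j)·e^(−2ax²) dx = (2j−1)!!/(4a)^j · √(π/(2a)), odd powers integrate to 0; here √(π/(2a)) = 0.67379.
State is unnormalized: ∫|φ|² dx = 0.67379, and ∫φ*·x²·φ dx = 0.048684, so ⟨x²⟩ = 0.048684 / 0.67379.
⟨x²⟩ = 0.072254.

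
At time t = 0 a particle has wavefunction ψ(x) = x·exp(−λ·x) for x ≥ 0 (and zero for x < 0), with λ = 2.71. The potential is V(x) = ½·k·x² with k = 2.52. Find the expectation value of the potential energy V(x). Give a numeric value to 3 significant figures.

⟨V⟩ = ∫ V(x)·|ψ|² dx / ∫|ψ|² dx.
Every integrand reduces to terms xʲ·e^(−2λx) on [0, ∞); use ∫₀^∞ xʲ·e^(−2λx) dx = j!/(2λ)^(j+1).
State is unnormalized: ∫|ψ|² dx = 0.012561, and ∫ψ*·V(x)·ψ dx = 0.0064653, so ⟨V⟩ = 0.0064653 / 0.012561.
⟨V⟩ = 0.51470.

0.515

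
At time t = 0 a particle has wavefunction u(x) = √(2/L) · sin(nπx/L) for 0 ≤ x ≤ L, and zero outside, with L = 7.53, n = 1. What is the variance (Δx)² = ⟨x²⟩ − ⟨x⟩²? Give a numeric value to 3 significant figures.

Compute ⟨x⟩ and ⟨x²⟩ separately, then (Δx)² = ⟨x²⟩ − ⟨x⟩².
With sin²θ = (1 − cos2θ)/2 on 0 ≤ x ≤ L: ∫sin²(nπx/L) dx = L/2, ∫x·sin²(nπx/L) dx = L²/4, ∫x²·sin²(nπx/L) dx = L³·(1/6 − 1/(4n²π²)); higher powers xᵏ the same way, integrating xᵏ·cos(2nπx/L) by parts.
⟨x⟩ = 3.7650 and ⟨x²⟩ = 16.028.
(Δx)² = 16.028 − (3.7650)² = 1.8526.

1.85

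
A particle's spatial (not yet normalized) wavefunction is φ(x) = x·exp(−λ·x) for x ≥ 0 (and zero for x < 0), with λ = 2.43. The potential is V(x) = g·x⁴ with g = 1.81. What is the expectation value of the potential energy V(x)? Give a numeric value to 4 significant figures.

1.168

⟨V⟩ = ∫ V(x)·|φ|² dx / ∫|φ|² dx.
Every integrand reduces to terms xʲ·e^(−2λx) on [0, ∞); use ∫₀^∞ xʲ·e^(−2λx) dx = j!/(2λ)^(j+1).
State is unnormalized: ∫|φ|² dx = 0.017423, and ∫φ*·V(x)·φ dx = 0.020350, so ⟨V⟩ = 0.020350 / 0.017423.
⟨V⟩ = 1.1680.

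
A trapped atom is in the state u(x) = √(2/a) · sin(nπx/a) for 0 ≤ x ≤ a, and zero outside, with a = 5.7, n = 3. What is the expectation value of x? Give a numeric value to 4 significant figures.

⟨x⟩ = ∫ x·|u|² dx (integrals over the domain).
With sin²θ = (1 − cos2θ)/2 on 0 ≤ x ≤ a: ∫sin²(nπx/a) dx = a/2, ∫x·sin²(nπx/a) dx = a²/4, ∫x²·sin²(nπx/a) dx = a³·(1/6 − 1/(4n²π²)); higher powers xᵏ the same way, integrating xᵏ·cos(2nπx/a) by parts.
⟨x⟩ = 2.8500.

2.850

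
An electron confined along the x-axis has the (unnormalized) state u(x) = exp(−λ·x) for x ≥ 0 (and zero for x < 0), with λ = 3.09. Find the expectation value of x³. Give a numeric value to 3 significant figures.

0.0254

⟨x³⟩ = ∫ x³·|u|² dx / ∫|u|² dx (integrals over the domain).
Every integrand reduces to terms xʲ·e^(−2λx) on [0, ∞); use ∫₀^∞ xʲ·e^(−2λx) dx = j!/(2λ)^(j+1).
State is unnormalized: ∫|u|² dx = 0.16181, and ∫u*·x³·u dx = 0.0041134, so ⟨x³⟩ = 0.0041134 / 0.16181.
⟨x³⟩ = 0.025421.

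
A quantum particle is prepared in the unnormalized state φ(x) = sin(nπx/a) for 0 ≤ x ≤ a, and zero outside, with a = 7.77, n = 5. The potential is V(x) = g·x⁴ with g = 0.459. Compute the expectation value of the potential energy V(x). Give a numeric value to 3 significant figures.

328.

⟨V⟩ = ∫ V(x)·|φ|² dx / ∫|φ|² dx.
With sin²θ = (1 − cos2θ)/2 on 0 ≤ x ≤ a: ∫sin²(nπx/a) dx = a/2, ∫x·sin²(nπx/a) dx = a²/4, ∫x²·sin²(nπx/a) dx = a³·(1/6 − 1/(4n²π²)); higher powers xᵏ the same way, integrating xᵏ·cos(2nπx/a) by parts.
State is unnormalized: ∫|φ|² dx = 3.8850, and ∫φ*·V(x)·φ dx = 1273.7, so ⟨V⟩ = 1273.7 / 3.8850.
⟨V⟩ = 327.86.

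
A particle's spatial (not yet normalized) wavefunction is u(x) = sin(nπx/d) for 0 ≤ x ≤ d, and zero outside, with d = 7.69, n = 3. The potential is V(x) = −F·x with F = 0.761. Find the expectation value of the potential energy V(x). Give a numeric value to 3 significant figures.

-2.93

⟨V⟩ = ∫ V(x)·|u|² dx / ∫|u|² dx.
With sin²θ = (1 − cos2θ)/2 on 0 ≤ x ≤ d: ∫sin²(nπx/d) dx = d/2, ∫x·sin²(nπx/d) dx = d²/4, ∫x²·sin²(nπx/d) dx = d³·(1/6 − 1/(4n²π²)); higher powers xᵏ the same way, integrating xᵏ·cos(2nπx/d) by parts.
State is unnormalized: ∫|u|² dx = 3.8450, and ∫u*·V(x)·u dx = -11.251, so ⟨V⟩ = -11.251 / 3.8450.
⟨V⟩ = -2.9260.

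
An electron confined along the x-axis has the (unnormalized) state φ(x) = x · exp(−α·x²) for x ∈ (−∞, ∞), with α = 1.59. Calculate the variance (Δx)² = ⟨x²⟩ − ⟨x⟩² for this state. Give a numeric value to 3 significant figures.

Compute ⟨x⟩ and ⟨x²⟩ separately, then (Δx)² = ⟨x²⟩ − ⟨x⟩².
Expand each integrand as polynomial × e^(−2αx²) and use ∫x^(2j)·e^(−2αx²) dx = (2j−1)!!/(4α)^j · √(π/(2α)), odd powers → 0; here √(π/(2α)) = 0.99394.
Normalization: ∫|φ|² dx = 0.15628.
⟨x⟩ = 0.0000 and ⟨x²⟩ = 0.47170.
(Δx)² = 0.47170 − (0.0000)² = 0.47170.

0.472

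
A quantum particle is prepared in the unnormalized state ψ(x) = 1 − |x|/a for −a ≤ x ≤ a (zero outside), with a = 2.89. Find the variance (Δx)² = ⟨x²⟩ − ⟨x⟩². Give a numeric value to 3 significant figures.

Compute ⟨x⟩ and ⟨x²⟩ separately, then (Δx)² = ⟨x²⟩ − ⟨x⟩².
ψ is even, so ∫ over [−a, a] = 2∫₀ᵃ with ψ = 1 − x/a there: ∫₀ᵃ (1 − x/a)² dx = a/3, ∫₀ᵃ x²(1 − x/a)² dx = a³/30, ∫₀ᵃ x⁴(1 − x/a)² dx = a⁵/105.
Normalization: ∫|ψ|² dx = 1.9267.
⟨x⟩ = 0.0000 and ⟨x²⟩ = 0.83521.
(Δx)² = 0.83521 − (0.0000)² = 0.83521.

0.835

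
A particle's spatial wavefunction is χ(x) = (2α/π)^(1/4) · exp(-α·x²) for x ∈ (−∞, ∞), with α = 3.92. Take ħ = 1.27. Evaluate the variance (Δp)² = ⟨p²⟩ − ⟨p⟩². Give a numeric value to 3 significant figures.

Compute ⟨p⟩ and ⟨p²⟩ separately; (Δp)² = ⟨p²⟩ − ⟨p⟩².
Gaussian moments: ∫x^(2j)·e^(−2αx²) dx = (2j−1)!!/(4α)^j · √(π/(2α)), odd powers integrate to 0; here √(π/(2α)) = 0.63302. Derivatives: d/dx e^(−αx²) = −2αx·e^(−αx²), d²/dx² e^(−αx²) = (4α²x² − 2α)·e^(−αx²).
⟨p⟩ = 0.0000 and ⟨p²⟩ = 6.3226.
(Δp)² = 6.3226 − (0.0000)² = 6.3226.

6.32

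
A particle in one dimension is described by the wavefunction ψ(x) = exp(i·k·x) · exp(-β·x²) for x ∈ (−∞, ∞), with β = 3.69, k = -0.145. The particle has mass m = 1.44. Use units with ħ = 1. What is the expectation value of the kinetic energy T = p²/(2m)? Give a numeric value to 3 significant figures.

T = −(ħ²/2m) d²/dx², so ⟨T⟩ = −(ħ²/2m) ∫ ψ*·ψ'' dx / ∫|ψ|² dx; with m = 1.44.
Gaussian moments: ∫x^(2j)·e^(−2βx²) dx = (2j−1)!!/(4β)^j · √(π/(2β)), odd powers integrate to 0; here √(π/(2β)) = 0.65245. Derivatives: ψ′ = (ik − 2βx)·ψ, ψ″ = ((ik − 2βx)² − 2β)·ψ; the odd-in-x pieces drop out.
State is unnormalized: ∫|ψ|² dx = 0.65245, and ∫ψ*·(−ħ²/2m · ψ'') dx = 0.84071, so ⟨T⟩ = 0.84071 / 0.65245.
⟨T⟩ = 1.2886.

1.29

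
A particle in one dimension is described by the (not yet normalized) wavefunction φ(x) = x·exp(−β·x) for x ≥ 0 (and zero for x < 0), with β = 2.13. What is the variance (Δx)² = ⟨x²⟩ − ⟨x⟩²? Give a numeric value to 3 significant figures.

0.165

Compute ⟨x⟩ and ⟨x²⟩ separately, then (Δx)² = ⟨x²⟩ − ⟨x⟩².
Every integrand reduces to terms xʲ·e^(−2βx) on [0, ∞); use ∫₀^∞ xʲ·e^(−2βx) dx = j!/(2β)^(j+1).
Normalization: ∫|φ|² dx = 0.025870.
⟨x⟩ = 0.70423 and ⟨x²⟩ = 0.66124.
(Δx)² = 0.66124 − (0.70423)² = 0.16531.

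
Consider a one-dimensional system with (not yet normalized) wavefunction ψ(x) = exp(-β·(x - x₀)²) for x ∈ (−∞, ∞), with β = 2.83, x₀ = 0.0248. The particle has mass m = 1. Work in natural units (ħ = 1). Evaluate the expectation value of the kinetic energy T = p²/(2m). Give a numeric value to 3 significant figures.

T = −(ħ²/2m) d²/dx², so ⟨T⟩ = −(ħ²/2m) ∫ ψ*·ψ'' dx / ∫|ψ|² dx; with m = 1.
Gaussian moments (u = x − x₀): ∫u^(2j)·e^(−2βu²) du = (2j−1)!!/(4β)^j · √(π/(2β)), odd powers integrate to 0; here √(π/(2β)) = 0.74502. Derivatives: d/dx e^(−βu²) = −2βu·e^(−βu²), d²/dx² e^(−βu²) = (4β²u² − 2β)·e^(−βu²).
State is unnormalized: ∫|ψ|² dx = 0.74502, and ∫ψ*·(−ħ²/2m · ψ'') dx = 1.0542, so ⟨T⟩ = 1.0542 / 0.74502.
⟨T⟩ = 1.4150.

1.42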